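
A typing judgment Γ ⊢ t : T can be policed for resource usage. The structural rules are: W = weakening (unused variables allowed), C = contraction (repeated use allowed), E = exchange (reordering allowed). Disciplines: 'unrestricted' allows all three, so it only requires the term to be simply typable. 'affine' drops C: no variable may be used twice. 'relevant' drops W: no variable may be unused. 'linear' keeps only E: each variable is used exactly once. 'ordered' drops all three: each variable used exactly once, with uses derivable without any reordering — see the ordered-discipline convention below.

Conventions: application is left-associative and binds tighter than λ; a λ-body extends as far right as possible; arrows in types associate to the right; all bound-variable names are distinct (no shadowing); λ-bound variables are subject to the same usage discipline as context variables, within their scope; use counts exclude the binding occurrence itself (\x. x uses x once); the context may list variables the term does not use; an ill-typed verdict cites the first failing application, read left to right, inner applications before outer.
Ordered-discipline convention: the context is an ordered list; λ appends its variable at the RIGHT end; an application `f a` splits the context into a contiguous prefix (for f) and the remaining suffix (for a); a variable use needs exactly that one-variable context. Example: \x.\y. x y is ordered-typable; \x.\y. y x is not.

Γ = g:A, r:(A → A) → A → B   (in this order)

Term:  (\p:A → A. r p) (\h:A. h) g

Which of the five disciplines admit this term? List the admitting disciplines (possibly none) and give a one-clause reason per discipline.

admitted by: linear, affine, relevant, unrestricted
use counts: g ×1, r ×1, p [bound] ×1, h [bound] ×1
uses in reading order: r, p, h, g
typing: the term checks, with type B
ordered: ✗ — needs exchange: uses follow r, p, h, g
linear: ✓ — each of g, r, p, h used exactly once
affine: ✓ — g, r, p, h: no repeats, contraction unneeded
relevant: ✓ — none of g, r, p, h goes unused
unrestricted: ✓ — well-typed at B; no restrictions here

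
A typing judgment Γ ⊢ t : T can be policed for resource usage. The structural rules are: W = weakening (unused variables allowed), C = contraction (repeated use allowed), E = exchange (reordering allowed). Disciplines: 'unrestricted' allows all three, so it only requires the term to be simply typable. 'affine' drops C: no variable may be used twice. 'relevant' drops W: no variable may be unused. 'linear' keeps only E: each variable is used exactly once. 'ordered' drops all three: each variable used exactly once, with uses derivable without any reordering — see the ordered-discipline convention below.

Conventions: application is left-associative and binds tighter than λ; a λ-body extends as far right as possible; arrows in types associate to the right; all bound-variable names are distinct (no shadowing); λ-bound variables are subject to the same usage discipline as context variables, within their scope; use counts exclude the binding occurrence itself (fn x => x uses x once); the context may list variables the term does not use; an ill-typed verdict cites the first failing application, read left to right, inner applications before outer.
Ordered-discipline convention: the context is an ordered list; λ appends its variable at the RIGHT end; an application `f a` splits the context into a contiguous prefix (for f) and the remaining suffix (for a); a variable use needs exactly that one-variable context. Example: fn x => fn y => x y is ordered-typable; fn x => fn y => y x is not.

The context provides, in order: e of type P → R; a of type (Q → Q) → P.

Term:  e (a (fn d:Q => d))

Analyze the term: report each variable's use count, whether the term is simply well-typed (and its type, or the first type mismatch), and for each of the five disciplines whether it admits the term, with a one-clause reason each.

counts: e=1, a=1, d (λ-bound)=1
order of uses: e, a, d
typing: well-typed at R
ordered: ✓ — single-use (e, a, d), ordered derivation ok
linear: ✓ — exactly-once usage across e, a, d
affine: ✓ — at most one use each (e, a, d)
relevant: ✓ — at least one use each (e, a, d)
unrestricted: ✓ — well-typed at R; no restrictions here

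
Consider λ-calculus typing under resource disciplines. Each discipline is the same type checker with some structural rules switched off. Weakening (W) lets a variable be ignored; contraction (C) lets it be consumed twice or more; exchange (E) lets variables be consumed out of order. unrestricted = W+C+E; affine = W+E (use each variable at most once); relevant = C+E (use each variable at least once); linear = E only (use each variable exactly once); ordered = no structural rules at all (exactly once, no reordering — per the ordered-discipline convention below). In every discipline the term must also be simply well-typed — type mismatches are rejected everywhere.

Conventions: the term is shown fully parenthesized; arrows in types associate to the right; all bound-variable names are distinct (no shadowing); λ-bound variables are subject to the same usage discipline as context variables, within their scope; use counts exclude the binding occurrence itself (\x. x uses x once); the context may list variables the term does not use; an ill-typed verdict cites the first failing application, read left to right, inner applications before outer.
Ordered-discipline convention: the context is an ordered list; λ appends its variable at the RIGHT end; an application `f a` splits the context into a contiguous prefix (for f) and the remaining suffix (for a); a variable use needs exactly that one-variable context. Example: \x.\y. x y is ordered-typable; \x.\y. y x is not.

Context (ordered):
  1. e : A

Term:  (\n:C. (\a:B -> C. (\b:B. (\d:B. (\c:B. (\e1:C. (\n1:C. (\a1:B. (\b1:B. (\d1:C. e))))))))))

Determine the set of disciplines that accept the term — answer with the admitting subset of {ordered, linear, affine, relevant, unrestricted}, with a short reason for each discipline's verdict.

accepted by: affine, unrestricted
counts: e: 1×; n (λ-bound): 0×; a (λ-bound): 0×; b (λ-bound): 0×; d (λ-bound): 0×; c (λ-bound): 0×; e1 (λ-bound): 0×; n1 (λ-bound): 0×; a1 (λ-bound): 0×; b1 (λ-bound): 0×; d1 (λ-bound): 0×
order of uses: e
typing: ✓ — C -> (B -> C) -> B -> B -> B -> C -> C -> B -> B -> C -> A
ordered ✗ (needs weakening: n, a, b, d, c, e1, n1, a1, b1, d1 unused)
linear ✗ (needs weakening: n, a, b, d, c, e1, n1, a1, b1, d1 unused)
affine ✓ (e, n, a, b, d, c, e1, n1, a1, b1, d1: no repeats, contraction unneeded)
relevant ✗ (needs weakening: n, a, b, d, c, e1, n1, a1, b1, d1 unused)
unrestricted ✓ (well-typed at C -> (B -> C) -> B -> B -> B -> C -> C -> B -> B -> C -> A; no restrictions here)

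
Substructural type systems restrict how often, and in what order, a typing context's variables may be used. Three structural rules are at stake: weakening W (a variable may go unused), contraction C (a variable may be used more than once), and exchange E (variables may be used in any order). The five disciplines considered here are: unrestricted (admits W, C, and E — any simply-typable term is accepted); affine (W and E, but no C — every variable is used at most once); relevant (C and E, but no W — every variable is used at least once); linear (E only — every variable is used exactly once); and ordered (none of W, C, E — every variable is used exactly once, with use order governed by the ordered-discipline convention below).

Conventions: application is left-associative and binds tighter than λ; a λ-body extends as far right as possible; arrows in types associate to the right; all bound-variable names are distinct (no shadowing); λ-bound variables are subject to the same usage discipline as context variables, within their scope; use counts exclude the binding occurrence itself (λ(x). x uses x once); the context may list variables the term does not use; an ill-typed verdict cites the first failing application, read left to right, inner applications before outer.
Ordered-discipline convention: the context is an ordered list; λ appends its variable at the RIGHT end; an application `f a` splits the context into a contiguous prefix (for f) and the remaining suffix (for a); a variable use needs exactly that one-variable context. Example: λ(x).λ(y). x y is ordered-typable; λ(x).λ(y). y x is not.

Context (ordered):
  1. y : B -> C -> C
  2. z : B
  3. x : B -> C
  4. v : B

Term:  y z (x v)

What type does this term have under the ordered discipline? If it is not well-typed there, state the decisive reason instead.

term : C
use counts: y: 1×, z: 1×, x: 1×, v: 1×
order of uses: y, z, x, v
typing: well-typed at C
all disciplines: ordered ✓ | linear ✓ | affine ✓ | relevant ✓ | unrestricted ✓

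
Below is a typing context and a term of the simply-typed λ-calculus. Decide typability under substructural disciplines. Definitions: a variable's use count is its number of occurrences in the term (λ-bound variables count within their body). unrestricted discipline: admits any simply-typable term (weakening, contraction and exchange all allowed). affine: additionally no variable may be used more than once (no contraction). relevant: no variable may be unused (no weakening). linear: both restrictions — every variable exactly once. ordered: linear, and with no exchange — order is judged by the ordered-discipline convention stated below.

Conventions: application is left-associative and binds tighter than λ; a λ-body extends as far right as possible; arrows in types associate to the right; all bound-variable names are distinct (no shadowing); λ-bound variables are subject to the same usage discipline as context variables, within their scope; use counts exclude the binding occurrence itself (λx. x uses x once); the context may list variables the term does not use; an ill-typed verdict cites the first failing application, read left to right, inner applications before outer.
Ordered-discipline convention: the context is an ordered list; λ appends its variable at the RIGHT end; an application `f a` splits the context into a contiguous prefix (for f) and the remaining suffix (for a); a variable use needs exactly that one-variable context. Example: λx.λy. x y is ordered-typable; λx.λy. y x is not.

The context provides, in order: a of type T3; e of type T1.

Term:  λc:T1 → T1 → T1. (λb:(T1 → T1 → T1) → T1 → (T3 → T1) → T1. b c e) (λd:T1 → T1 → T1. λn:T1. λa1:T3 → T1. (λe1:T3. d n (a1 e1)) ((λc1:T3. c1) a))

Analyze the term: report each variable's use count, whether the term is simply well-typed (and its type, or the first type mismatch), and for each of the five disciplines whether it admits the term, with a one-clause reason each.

counts: a=1, e=1, c (bound)=1, b (bound)=1, d (bound)=1, n (bound)=1, a1 (bound)=1, e1 (bound)=1, c1 (bound)=1
use order (left to right): b, c, e, d, n, a1, e1, c1, a
typing: ✓ — (T1 → T1 → T1) → (T3 → T1) → T1
ordered: ✗, needs exchange: uses follow b, c, e, d, n, a1, e1, c1, a
linear: ✓, single use per variable (a, e, c, b, d, n, a1, e1, c1)
affine: ✓, a, e, c, b, d, n, a1, e1, c1: no repeats, contraction unneeded
relevant: ✓, a, e, c, b, d, n, a1, e1, c1: all used, weakening unneeded
unrestricted: ✓, well-typed at (T1 → T1 → T1) → (T3 → T1) → T1; no restrictions here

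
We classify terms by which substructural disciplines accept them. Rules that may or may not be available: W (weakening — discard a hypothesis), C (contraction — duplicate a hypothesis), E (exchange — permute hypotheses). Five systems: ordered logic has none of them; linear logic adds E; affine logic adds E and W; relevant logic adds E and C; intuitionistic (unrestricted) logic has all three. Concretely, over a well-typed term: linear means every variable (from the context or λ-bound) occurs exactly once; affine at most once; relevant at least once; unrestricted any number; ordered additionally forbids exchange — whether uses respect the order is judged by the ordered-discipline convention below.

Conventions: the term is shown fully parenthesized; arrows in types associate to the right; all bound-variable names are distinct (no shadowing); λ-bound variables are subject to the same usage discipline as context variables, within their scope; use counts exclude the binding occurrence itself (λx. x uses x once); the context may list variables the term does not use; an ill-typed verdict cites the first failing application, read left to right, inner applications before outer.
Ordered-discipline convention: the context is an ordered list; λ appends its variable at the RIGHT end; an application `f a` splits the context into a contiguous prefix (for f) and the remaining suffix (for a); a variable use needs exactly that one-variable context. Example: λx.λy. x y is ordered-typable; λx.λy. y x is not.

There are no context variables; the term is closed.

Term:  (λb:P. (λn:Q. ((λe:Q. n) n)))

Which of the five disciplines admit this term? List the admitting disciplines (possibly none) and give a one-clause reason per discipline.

admitted in: unrestricted
variable uses: b (λ-bound)=0, n (λ-bound)=2, e (λ-bound)=0
uses in reading order: n, n
typing: well-typed — term : P -> Q -> Q
ordered ✗ (repeated use of n ×2; needs weakening: b, e unused)
linear ✗ (repeated use of n ×2; needs weakening: b, e unused)
affine ✗ (repeated use of n ×2)
relevant ✗ (needs weakening: b, e unused)
unrestricted ✓ (typability at P -> Q -> Q is all that's needed)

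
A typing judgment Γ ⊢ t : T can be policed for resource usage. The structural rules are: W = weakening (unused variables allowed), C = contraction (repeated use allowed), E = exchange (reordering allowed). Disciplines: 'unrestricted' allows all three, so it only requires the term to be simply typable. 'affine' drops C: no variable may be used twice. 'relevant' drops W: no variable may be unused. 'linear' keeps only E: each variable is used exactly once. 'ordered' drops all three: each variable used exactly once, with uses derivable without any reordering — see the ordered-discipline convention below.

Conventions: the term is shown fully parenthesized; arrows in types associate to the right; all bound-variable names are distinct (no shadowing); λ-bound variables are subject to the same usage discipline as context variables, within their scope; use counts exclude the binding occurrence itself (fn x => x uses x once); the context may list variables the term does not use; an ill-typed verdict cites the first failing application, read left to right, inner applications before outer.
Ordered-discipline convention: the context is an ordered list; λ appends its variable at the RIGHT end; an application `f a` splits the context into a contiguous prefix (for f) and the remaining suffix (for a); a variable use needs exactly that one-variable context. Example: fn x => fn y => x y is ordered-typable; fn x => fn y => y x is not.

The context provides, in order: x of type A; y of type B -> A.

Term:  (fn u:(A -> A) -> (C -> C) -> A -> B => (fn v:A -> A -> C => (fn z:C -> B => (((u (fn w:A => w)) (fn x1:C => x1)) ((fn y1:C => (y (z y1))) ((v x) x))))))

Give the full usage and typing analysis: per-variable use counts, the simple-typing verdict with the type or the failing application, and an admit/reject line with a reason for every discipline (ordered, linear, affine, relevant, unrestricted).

counts: x: 2×; y: 1×; u (bound): 1×; v (bound): 1×; z (bound): 1×; w (bound): 1×; x1 (bound): 1×; y1 (bound): 1×
use order (left to right): u, w, x1, y, z, y1, v, x, x
typing: ✓ — ((A -> A) -> (C -> C) -> A -> B) -> (A -> A -> C) -> (C -> B) -> B
ordered: ✗, needs contraction — x ×2
linear: ✗, needs contraction — x ×2
affine: ✗, needs contraction — x ×2
relevant: ✓, every one of x, y, u, v, z, w, x1, y1 appears
unrestricted: ✓, well-typed at ((A -> A) -> (C -> C) -> A -> B) -> (A -> A -> C) -> (C -> B) -> B; no restrictions here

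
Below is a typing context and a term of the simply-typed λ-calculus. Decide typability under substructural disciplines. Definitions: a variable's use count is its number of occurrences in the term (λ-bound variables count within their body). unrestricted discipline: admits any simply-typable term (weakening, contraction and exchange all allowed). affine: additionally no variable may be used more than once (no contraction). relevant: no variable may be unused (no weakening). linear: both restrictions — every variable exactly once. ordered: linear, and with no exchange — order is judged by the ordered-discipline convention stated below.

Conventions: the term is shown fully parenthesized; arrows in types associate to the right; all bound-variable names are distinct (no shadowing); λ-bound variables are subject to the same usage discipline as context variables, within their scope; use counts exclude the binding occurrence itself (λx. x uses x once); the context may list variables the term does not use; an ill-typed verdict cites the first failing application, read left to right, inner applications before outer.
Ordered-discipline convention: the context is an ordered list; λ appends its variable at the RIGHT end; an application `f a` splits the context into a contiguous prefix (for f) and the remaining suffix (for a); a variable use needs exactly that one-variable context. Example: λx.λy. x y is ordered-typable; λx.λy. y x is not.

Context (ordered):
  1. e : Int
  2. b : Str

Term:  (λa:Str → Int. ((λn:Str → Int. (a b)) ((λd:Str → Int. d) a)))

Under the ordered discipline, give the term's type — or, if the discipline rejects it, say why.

not well-typed under ordered — repeated use of a ×2; unused: e, n — weakening required
counts: e: 0×, b: 1×, a [bound]: 2×, n [bound]: 0×, d [bound]: 1×
use order (left to right): a, b, d, a
typing: well-typed — term : (Str → Int) → Int
all disciplines: ordered ✗; linear ✗; affine ✗; relevant ✗; unrestricted ✓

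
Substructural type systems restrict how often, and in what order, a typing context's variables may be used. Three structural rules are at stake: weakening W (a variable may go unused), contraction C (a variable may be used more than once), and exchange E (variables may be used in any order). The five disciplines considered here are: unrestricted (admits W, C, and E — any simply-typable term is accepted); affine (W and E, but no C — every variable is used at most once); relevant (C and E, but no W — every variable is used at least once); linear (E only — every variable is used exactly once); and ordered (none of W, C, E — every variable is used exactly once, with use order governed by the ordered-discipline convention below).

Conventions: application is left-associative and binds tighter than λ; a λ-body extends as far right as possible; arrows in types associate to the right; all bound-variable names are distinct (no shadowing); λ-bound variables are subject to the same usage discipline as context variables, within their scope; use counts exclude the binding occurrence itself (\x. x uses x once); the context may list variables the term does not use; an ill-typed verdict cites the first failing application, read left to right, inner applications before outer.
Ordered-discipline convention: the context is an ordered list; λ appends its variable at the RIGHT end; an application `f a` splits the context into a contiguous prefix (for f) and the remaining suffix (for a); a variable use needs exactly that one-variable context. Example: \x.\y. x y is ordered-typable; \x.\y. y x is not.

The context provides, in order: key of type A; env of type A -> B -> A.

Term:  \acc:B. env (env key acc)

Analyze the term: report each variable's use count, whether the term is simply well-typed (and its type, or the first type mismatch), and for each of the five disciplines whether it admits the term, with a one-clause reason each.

variable uses: key=1, env=2, acc (λ-bound)=1
left-to-right use order: env, env, key, acc
typing: ✓ — B -> B -> A
ordered: ✗, needs contraction — env ×2
linear: ✗, needs contraction — env ×2
affine: ✗, needs contraction — env ×2
relevant: ✓, every one of key, env, acc appears
unrestricted: ✓, type-checks (B -> B -> A) and nothing is barred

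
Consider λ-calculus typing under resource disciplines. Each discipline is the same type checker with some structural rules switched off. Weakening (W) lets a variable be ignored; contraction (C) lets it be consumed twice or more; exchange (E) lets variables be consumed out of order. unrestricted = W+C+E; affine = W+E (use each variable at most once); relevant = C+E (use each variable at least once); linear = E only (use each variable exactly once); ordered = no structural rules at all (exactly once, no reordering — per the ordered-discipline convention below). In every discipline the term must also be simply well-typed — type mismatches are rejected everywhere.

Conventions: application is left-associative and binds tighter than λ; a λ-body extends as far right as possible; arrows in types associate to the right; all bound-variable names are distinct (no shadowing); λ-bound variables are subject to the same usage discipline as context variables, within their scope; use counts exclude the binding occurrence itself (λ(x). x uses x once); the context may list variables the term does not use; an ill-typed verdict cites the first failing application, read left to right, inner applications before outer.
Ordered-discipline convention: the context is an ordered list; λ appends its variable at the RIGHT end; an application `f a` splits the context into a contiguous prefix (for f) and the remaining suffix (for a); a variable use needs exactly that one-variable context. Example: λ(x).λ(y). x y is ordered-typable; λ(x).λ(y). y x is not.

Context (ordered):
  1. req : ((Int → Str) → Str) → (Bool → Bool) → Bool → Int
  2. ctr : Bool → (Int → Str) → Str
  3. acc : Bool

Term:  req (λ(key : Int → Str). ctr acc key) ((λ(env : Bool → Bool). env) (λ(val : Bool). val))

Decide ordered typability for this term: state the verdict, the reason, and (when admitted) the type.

yes — one use each (req, ctr, acc, key, env, val); ordered split holds; term : Bool → Int
counts: req=1, ctr=1, acc=1, key (λ-bound)=1, env (λ-bound)=1, val (λ-bound)=1
uses in reading order: req, ctr, acc, key, env, val
typing: ✓ — Bool → Int
summary: ordered ✓ | linear ✓ | affine ✓ | relevant ✓ | unrestricted ✓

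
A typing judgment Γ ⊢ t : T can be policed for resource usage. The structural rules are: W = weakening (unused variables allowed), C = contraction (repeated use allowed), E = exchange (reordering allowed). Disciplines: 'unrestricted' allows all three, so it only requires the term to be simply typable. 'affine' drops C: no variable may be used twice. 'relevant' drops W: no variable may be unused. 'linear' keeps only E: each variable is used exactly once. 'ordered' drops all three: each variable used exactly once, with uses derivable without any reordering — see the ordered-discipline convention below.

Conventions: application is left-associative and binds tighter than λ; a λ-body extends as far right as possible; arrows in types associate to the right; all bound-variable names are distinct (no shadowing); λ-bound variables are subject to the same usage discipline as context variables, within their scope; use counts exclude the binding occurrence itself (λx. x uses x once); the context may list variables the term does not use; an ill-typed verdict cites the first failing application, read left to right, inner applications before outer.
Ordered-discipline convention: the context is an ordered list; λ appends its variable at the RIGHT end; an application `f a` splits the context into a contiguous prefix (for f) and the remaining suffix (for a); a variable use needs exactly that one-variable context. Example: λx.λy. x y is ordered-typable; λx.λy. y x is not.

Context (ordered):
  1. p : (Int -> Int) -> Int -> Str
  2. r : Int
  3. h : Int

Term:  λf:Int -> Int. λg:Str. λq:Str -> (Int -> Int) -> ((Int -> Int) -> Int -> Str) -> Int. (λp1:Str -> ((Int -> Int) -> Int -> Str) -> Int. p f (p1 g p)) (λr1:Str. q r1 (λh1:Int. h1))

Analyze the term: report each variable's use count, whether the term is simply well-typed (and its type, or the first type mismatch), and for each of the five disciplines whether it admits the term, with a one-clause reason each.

usage: p ×2; r ×0; h ×0; f (bound) ×1; g (bound) ×1; q (bound) ×1; p1 (bound) ×1; r1 (bound) ×1; h1 (bound) ×1
uses in reading order: p, f, p1, g, p, q, r1, h1
typing: well-typed — term : (Int -> Int) -> Str -> (Str -> (Int -> Int) -> ((Int -> Int) -> Int -> Str) -> Int) -> Str
ordered: ✗ — needs contraction — p ×2; r, h left unused
linear: ✗ — needs contraction — p ×2; r, h left unused
affine: ✗ — needs contraction — p ×2
relevant: ✗ — r, h left unused
unrestricted: ✓ — type-checks ((Int -> Int) -> Str -> (Str -> (Int -> Int) -> ((Int -> Int) -> Int -> Str) -> Int) -> Str) and nothing is barred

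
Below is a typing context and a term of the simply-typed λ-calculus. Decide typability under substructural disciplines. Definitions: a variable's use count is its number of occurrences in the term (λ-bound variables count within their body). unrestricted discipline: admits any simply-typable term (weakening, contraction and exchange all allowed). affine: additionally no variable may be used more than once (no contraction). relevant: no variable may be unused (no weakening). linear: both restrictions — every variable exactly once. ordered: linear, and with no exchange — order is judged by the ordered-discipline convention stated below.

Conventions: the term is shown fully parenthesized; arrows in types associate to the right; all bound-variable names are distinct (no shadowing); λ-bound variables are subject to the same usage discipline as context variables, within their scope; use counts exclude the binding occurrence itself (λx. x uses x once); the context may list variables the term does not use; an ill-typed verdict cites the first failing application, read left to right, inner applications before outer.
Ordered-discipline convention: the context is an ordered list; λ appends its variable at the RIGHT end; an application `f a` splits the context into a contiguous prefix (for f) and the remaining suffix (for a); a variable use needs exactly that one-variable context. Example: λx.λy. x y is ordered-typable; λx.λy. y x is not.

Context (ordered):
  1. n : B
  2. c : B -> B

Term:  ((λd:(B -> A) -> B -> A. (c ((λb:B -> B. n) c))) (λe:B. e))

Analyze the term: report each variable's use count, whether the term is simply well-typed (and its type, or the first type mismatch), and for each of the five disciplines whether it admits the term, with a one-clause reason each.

counts: n=1; c=2; d (bound)=0; b (bound)=0; e (bound)=1
use order (left to right): c, n, c, e
typing: ill-typed: an application expects (B -> A) -> B -> A but receives B -> B
ordered ✗ (the type mismatch rejects it)
linear ✗ (not simply typable)
affine ✗ (fails simple typing)
relevant ✗ (a type mismatch blocks all five)
unrestricted ✗ (the type mismatch rejects it)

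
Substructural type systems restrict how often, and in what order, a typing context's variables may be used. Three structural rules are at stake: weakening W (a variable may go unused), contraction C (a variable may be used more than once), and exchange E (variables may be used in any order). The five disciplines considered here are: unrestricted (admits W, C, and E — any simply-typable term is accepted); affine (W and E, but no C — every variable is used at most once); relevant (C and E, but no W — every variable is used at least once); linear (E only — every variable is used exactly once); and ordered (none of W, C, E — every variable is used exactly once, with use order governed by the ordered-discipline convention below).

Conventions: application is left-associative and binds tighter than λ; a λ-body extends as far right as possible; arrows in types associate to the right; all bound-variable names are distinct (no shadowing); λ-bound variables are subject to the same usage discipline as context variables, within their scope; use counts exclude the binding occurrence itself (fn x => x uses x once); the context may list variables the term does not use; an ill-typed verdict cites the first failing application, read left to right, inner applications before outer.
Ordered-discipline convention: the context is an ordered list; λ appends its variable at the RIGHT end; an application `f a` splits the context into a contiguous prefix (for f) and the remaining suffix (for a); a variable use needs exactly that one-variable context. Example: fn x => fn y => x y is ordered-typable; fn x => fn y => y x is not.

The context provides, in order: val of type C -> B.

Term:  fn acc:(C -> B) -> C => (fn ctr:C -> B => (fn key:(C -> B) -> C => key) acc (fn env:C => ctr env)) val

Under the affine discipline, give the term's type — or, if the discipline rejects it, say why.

term : ((C -> B) -> C) -> C
usage: val=1; acc [bound]=1; ctr [bound]=1; key [bound]=1; env [bound]=1
order of uses: key, acc, ctr, env, val
typing: well-typed — term : ((C -> B) -> C) -> C
per-discipline verdicts: ordered ✗, linear ✓, affine ✓, relevant ✓, unrestricted ✓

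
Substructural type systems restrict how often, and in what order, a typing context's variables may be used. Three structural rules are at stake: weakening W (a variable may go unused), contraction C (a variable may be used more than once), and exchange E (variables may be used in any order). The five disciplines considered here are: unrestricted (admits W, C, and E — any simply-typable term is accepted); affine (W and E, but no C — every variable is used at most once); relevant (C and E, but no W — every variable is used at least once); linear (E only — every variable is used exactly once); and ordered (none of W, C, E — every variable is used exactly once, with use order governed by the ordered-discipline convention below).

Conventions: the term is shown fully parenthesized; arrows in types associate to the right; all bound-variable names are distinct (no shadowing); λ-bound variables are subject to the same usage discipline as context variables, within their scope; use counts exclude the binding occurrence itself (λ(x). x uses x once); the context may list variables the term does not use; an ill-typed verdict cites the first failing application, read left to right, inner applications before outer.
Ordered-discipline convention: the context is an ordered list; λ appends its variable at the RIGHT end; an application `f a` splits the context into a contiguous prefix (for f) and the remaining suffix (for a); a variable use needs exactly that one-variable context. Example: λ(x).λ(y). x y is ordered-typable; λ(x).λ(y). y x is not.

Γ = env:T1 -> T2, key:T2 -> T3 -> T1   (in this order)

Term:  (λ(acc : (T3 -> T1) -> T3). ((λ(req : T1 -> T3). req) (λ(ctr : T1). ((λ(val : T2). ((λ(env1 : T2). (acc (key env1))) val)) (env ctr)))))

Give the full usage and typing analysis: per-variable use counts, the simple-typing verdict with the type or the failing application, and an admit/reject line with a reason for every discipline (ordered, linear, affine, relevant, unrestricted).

variable uses: env ×1; key ×1; acc (bound) ×1; req (bound) ×1; ctr (bound) ×1; val (bound) ×1; env1 (bound) ×1
use order (left to right): req, acc, key, env1, val, env, ctr
typing: the term checks, with type ((T3 -> T1) -> T3) -> T1 -> T3
ordered: ✗ — use order req, acc, key, env1, val, env, ctr needs exchange
linear: ✓ — exactly-once usage across env, key, acc, req, ctr, val, env1
affine: ✓ — at most one use each (env, key, acc, req, ctr, val, env1)
relevant: ✓ — env, key, acc, req, ctr, val, env1: all used, weakening unneeded
unrestricted: ✓ — type-checks (((T3 -> T1) -> T3) -> T1 -> T3) and nothing is barred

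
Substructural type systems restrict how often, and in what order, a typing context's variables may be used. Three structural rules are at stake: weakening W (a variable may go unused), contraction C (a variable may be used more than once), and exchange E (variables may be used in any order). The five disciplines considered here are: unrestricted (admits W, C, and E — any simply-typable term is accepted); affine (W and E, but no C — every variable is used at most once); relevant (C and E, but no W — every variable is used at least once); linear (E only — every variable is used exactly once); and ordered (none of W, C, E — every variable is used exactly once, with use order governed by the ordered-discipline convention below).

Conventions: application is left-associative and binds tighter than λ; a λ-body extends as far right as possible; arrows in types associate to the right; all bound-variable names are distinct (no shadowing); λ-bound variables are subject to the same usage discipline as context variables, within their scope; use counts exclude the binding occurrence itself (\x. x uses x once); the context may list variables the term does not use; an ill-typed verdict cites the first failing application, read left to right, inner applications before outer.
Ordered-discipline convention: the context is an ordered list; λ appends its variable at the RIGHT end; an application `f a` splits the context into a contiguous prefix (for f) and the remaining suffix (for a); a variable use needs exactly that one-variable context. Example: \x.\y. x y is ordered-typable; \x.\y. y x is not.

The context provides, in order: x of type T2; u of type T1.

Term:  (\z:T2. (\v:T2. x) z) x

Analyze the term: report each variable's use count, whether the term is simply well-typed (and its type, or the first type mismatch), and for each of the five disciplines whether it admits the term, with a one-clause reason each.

counts: x ×2; u ×0; z (λ-bound) ×1; v (λ-bound) ×0
use order (left to right): x, z, x
typing: ✓ — T2
ordered ✗ (needs contraction — x ×2; u, v never used (weakening))
linear ✗ (needs contraction — x ×2; u, v never used (weakening))
affine ✗ (needs contraction — x ×2)
relevant ✗ (u, v never used (weakening))
unrestricted ✓ (typability at T2 is all that's needed)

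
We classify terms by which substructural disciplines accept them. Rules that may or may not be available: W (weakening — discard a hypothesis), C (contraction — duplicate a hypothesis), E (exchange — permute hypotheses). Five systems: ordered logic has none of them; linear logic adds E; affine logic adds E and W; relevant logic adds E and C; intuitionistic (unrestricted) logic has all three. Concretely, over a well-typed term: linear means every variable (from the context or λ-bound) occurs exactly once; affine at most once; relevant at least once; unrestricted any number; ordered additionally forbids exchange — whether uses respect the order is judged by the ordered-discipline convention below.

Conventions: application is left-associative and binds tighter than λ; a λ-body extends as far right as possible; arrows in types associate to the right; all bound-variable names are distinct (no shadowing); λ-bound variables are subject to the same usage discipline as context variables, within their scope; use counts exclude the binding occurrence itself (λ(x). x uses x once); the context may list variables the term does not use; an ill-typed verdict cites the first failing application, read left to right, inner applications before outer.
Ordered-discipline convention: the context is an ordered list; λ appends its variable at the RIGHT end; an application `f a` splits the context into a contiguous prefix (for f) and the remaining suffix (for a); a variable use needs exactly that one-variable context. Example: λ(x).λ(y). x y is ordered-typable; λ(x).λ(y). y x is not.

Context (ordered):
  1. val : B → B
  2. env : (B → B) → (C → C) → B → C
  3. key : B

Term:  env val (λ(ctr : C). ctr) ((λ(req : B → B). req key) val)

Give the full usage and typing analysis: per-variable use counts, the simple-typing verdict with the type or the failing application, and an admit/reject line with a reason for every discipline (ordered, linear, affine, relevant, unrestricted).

usage: val: 2×; env: 1×; key: 1×; ctr (bound): 1×; req (bound): 1×
left-to-right use order: env, val, ctr, req, key, val
typing: well-typed at C
ordered: ✗ — repeated use of val ×2
linear: ✗ — repeated use of val ×2
affine: ✗ — repeated use of val ×2
relevant: ✓ — at least one use each (val, env, key, ctr, req)
unrestricted: ✓ — type-checks (C) and nothing is barred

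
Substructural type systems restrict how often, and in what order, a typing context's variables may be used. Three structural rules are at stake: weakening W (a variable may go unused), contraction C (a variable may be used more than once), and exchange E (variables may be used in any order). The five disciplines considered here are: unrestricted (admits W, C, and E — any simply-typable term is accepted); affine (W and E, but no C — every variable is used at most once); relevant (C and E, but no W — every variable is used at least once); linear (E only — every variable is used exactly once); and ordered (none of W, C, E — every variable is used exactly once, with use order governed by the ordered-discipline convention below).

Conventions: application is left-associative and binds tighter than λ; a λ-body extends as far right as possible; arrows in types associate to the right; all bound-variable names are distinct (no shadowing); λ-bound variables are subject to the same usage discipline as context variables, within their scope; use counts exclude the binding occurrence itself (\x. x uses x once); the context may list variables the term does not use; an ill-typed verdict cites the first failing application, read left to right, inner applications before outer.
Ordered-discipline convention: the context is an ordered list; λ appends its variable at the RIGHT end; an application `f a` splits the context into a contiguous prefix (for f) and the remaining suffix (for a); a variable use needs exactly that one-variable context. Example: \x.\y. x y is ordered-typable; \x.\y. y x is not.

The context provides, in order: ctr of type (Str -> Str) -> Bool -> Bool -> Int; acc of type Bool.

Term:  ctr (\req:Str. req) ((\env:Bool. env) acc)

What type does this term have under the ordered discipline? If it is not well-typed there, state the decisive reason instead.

term : Bool -> Int
variable uses: ctr: 1×; acc: 1×; req (bound): 1×; env (bound): 1×
order of uses: ctr, req, env, acc
typing: well-typed — term : Bool -> Int
per-discipline verdicts: ordered ✓, linear ✓, affine ✓, relevant ✓, unrestricted ✓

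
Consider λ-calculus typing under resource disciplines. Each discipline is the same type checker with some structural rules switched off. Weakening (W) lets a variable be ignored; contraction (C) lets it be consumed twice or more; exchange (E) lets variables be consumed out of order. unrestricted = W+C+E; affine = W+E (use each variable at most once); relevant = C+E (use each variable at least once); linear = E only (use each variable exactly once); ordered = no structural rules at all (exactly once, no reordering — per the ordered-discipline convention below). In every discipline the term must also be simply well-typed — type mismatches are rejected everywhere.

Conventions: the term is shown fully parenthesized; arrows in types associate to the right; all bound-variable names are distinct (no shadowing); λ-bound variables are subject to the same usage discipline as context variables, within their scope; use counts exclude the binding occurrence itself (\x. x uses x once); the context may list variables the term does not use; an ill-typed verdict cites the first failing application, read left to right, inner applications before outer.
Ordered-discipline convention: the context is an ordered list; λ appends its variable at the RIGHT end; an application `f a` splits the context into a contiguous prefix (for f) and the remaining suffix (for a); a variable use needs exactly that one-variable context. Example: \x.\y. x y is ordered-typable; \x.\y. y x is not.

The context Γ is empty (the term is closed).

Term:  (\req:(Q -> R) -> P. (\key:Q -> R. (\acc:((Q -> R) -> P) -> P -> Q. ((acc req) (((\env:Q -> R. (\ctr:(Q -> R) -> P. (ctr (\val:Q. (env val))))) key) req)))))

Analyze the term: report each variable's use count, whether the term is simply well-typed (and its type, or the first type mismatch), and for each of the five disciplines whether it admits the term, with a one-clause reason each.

counts: req (bound): 2×; key (bound): 1×; acc (bound): 1×; env (bound): 1×; ctr (bound): 1×; val (bound): 1×
uses in reading order: acc, req, ctr, env, val, key, req
typing: well-typed — term : ((Q -> R) -> P) -> (Q -> R) -> (((Q -> R) -> P) -> P -> Q) -> Q
ordered ✗ (repeated use of req ×2)
linear ✗ (repeated use of req ×2)
affine ✗ (repeated use of req ×2)
relevant ✓ (every one of req, key, acc, env, ctr, val appears)
unrestricted ✓ (well-typed at ((Q -> R) -> P) -> (Q -> R) -> (((Q -> R) -> P) -> P -> Q) -> Q; no restrictions here)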